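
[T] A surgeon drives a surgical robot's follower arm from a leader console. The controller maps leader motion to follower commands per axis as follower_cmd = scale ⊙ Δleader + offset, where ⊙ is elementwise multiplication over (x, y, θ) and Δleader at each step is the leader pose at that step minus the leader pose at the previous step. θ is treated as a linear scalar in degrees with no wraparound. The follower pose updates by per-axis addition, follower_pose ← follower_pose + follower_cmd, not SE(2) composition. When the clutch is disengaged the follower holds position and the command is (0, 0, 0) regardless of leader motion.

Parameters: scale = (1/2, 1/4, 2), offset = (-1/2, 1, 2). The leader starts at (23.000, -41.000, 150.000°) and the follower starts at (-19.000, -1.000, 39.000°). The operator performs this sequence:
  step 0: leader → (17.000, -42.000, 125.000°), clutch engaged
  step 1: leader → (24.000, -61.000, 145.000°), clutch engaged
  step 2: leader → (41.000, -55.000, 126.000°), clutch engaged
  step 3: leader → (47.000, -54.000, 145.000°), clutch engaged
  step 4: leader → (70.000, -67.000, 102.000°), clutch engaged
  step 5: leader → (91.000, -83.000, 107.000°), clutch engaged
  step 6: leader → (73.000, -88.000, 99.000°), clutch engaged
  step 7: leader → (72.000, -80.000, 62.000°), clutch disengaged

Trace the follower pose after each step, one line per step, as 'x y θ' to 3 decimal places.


-22.500 -0.250 -9.000
-19.500 -4.000 33.000
-11.500 -1.500 -3.000
-9.000 -0.250 37.000
2.000 -2.500 -47.000
12.000 -5.500 -35.000
2.500 -5.750 -49.000
2.500 -5.750 -49.000

step 0: Δleader=(-6.000, -1.000, -25.000°), engaged; cmd=(-3.500, 0.750, -48.000°) → follower=(-22.500, -0.250, -9.000°)
step 1: Δleader=(7.000, -19.000, 20.000°), engaged; cmd=(3.000, -3.750, 42.000°) → follower=(-19.500, -4.000, 33.000°)
step 2: Δleader=(17.000, 6.000, -19.000°), engaged; cmd=(8.000, 2.500, -36.000°) → follower=(-11.500, -1.500, -3.000°)
step 3: Δleader=(6.000, 1.000, 19.000°), engaged; cmd=(2.500, 1.250, 40.000°) → follower=(-9.000, -0.250, 37.000°)
step 4: Δleader=(23.000, -13.000, -43.000°), engaged; cmd=(11.000, -2.250, -84.000°) → follower=(2.000, -2.500, -47.000°)
step 5: Δleader=(21.000, -16.000, 5.000°), engaged; cmd=(10.000, -3.000, 12.000°) → follower=(12.000, -5.500, -35.000°)
step 6: Δleader=(-18.000, -5.000, -8.000°), engaged; cmd=(-9.500, -0.250, -14.000°) → follower=(2.500, -5.750, -49.000°)
step 7: Δleader=(-1.000, 8.000, -37.000°), disengaged; cmd=(0,0,0) → follower holds at (2.500, -5.750, -49.000°)


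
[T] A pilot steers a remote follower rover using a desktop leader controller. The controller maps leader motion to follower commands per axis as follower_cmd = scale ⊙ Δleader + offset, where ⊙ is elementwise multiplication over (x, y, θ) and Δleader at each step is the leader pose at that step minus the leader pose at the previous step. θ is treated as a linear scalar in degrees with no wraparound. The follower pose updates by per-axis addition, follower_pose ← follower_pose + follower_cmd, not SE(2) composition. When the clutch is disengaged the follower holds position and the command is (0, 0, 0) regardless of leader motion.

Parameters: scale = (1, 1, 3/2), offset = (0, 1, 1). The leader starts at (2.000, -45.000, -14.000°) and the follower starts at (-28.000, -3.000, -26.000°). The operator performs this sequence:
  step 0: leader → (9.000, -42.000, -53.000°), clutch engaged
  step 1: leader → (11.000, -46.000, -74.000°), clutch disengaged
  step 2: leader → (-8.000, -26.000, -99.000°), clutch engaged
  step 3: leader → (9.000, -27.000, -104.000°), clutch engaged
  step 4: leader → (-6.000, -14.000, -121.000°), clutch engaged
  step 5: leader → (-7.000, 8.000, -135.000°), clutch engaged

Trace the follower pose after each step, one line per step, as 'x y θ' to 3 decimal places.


-21.000 1.000 -83.500
-21.000 1.000 -83.500
-40.000 22.000 -120.000
-23.000 22.000 -126.500
-38.000 36.000 -151.000
-39.000 59.000 -171.000

step 0: Δleader=(7.000, 3.000, -39.000°), engaged; cmd=(7.000, 4.000, -57.500°) → follower=(-21.000, 1.000, -83.500°)
step 1: Δleader=(2.000, -4.000, -21.000°), disengaged; cmd=(0,0,0) → follower holds at (-21.000, 1.000, -83.500°)
step 2: Δleader=(-19.000, 20.000, -25.000°), engaged; cmd=(-19.000, 21.000, -36.500°) → follower=(-40.000, 22.000, -120.000°)
step 3: Δleader=(17.000, -1.000, -5.000°), engaged; cmd=(17.000, 0.000, -6.500°) → follower=(-23.000, 22.000, -126.500°)
step 4: Δleader=(-15.000, 13.000, -17.000°), engaged; cmd=(-15.000, 14.000, -24.500°) → follower=(-38.000, 36.000, -151.000°)
step 5: Δleader=(-1.000, 22.000, -14.000°), engaged; cmd=(-1.000, 23.000, -20.000°) → follower=(-39.000, 59.000, -171.000°)


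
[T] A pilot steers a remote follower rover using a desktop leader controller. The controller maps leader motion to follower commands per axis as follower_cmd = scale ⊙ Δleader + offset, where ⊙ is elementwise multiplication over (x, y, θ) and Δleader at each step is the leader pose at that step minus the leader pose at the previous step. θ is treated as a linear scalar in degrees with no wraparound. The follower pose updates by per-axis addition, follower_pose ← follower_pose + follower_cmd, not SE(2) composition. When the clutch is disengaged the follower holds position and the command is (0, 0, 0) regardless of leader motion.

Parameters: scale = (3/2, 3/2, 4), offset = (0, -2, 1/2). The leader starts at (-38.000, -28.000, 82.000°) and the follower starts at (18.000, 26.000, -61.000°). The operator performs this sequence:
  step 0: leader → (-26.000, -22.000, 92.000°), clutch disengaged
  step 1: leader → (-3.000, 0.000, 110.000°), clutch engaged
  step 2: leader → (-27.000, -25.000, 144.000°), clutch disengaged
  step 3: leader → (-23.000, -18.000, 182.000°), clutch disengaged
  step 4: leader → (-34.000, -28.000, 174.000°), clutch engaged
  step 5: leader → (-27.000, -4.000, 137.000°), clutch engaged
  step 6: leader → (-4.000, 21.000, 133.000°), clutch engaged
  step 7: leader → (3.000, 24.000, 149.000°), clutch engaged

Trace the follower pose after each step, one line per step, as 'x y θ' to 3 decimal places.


18.000 26.000 -61.000
52.500 57.000 11.500
52.500 57.000 11.500
52.500 57.000 11.500
36.000 40.000 -20.000
46.500 74.000 -167.500
81.000 109.500 -183.000
91.500 112.000 -118.500

step 0: Δleader=(12.000, 6.000, 10.000°), disengaged; cmd=(0,0,0) → follower holds at (18.000, 26.000, -61.000°)
step 1: Δleader=(23.000, 22.000, 18.000°), engaged; cmd=(34.500, 31.000, 72.500°) → follower=(52.500, 57.000, 11.500°)
step 2: Δleader=(-24.000, -25.000, 34.000°), disengaged; cmd=(0,0,0) → follower holds at (52.500, 57.000, 11.500°)
step 3: Δleader=(4.000, 7.000, 38.000°), disengaged; cmd=(0,0,0) → follower holds at (52.500, 57.000, 11.500°)
step 4: Δleader=(-11.000, -10.000, -8.000°), engaged; cmd=(-16.500, -17.000, -31.500°) → follower=(36.000, 40.000, -20.000°)
step 5: Δleader=(7.000, 24.000, -37.000°), engaged; cmd=(10.500, 34.000, -147.500°) → follower=(46.500, 74.000, -167.500°)
step 6: Δleader=(23.000, 25.000, -4.000°), engaged; cmd=(34.500, 35.500, -15.500°) → follower=(81.000, 109.500, -183.000°)
step 7: Δleader=(7.000, 3.000, 16.000°), engaged; cmd=(10.500, 2.500, 64.500°) → follower=(91.500, 112.000, -118.500°)


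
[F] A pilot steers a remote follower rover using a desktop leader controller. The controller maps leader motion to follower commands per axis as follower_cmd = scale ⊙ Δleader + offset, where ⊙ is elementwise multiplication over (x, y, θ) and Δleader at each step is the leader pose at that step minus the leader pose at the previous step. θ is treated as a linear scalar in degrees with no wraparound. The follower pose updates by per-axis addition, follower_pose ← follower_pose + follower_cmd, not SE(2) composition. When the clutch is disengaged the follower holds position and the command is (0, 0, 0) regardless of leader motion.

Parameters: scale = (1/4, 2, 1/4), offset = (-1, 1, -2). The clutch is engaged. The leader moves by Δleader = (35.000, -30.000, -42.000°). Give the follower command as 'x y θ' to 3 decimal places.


axis x: 1/4·35.000 + -1 = 7.750
axis y: 2·-30.000 + 1 = -59.000
axis θ: 1/4·-42.000 + -2 = -12.500

7.750 -59.000 -12.500


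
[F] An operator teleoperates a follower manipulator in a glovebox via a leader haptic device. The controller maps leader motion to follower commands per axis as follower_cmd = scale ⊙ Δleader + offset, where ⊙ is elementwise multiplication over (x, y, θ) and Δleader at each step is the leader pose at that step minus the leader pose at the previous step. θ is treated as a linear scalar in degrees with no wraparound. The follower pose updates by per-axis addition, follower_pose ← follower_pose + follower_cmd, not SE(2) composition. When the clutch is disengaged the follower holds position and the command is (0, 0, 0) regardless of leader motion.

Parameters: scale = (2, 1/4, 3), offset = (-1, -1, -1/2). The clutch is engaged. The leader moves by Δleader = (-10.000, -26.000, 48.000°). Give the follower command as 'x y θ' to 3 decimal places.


-21.000 -7.500 143.500

axis x: 2·-10.000 + -1 = -21.000
axis y: 1/4·-26.000 + -1 = -7.500
axis θ: 3·48.000 + -1/2 = 143.500


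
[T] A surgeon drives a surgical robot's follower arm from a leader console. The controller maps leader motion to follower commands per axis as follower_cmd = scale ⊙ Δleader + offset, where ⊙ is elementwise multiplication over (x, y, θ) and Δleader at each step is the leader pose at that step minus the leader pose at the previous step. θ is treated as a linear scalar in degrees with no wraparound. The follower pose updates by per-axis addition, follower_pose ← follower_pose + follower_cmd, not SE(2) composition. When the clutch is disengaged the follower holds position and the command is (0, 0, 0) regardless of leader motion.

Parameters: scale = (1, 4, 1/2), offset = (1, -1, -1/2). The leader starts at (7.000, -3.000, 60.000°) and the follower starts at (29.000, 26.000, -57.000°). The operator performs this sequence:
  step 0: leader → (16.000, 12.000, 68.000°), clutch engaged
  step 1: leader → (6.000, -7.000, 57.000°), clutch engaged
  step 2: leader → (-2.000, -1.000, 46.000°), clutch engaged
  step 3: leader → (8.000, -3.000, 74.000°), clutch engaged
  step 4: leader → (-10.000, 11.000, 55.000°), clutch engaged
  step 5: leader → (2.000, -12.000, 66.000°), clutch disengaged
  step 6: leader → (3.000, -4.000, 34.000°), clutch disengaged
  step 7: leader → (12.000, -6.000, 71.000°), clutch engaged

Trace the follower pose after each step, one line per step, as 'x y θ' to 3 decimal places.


39.000 85.000 -53.500
30.000 8.000 -59.500
23.000 31.000 -65.500
34.000 22.000 -52.000
17.000 77.000 -62.000
17.000 77.000 -62.000
17.000 77.000 -62.000
27.000 68.000 -44.000

step 0: Δleader=(9.000, 15.000, 8.000°), engaged; cmd=(10.000, 59.000, 3.500°) → follower=(39.000, 85.000, -53.500°)
step 1: Δleader=(-10.000, -19.000, -11.000°), engaged; cmd=(-9.000, -77.000, -6.000°) → follower=(30.000, 8.000, -59.500°)
step 2: Δleader=(-8.000, 6.000, -11.000°), engaged; cmd=(-7.000, 23.000, -6.000°) → follower=(23.000, 31.000, -65.500°)
step 3: Δleader=(10.000, -2.000, 28.000°), engaged; cmd=(11.000, -9.000, 13.500°) → follower=(34.000, 22.000, -52.000°)
step 4: Δleader=(-18.000, 14.000, -19.000°), engaged; cmd=(-17.000, 55.000, -10.000°) → follower=(17.000, 77.000, -62.000°)
step 5: Δleader=(12.000, -23.000, 11.000°), disengaged; cmd=(0,0,0) → follower holds at (17.000, 77.000, -62.000°)
step 6: Δleader=(1.000, 8.000, -32.000°), disengaged; cmd=(0,0,0) → follower holds at (17.000, 77.000, -62.000°)
step 7: Δleader=(9.000, -2.000, 37.000°), engaged; cmd=(10.000, -9.000, 18.000°) → follower=(27.000, 68.000, -44.000°)


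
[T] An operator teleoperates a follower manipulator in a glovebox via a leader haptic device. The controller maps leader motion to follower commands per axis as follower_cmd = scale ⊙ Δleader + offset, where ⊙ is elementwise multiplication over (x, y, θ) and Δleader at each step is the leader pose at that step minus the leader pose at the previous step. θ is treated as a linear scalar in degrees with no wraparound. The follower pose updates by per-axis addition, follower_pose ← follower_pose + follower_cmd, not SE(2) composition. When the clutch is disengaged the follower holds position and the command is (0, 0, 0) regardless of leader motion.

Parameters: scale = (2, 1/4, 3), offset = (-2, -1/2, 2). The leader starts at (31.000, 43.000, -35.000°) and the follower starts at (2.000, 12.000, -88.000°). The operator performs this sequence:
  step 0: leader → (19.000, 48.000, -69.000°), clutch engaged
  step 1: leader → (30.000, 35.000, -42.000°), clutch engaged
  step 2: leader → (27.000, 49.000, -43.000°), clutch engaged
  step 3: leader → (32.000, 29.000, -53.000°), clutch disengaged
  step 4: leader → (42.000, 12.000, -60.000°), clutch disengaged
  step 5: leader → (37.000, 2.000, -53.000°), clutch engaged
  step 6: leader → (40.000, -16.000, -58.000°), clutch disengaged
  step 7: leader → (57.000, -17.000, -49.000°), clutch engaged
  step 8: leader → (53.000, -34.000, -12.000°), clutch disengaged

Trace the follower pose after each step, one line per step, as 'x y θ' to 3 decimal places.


-24.000 12.750 -188.000
-4.000 9.000 -105.000
-12.000 12.000 -106.000
-12.000 12.000 -106.000
-12.000 12.000 -106.000
-24.000 9.000 -83.000
-24.000 9.000 -83.000
8.000 8.250 -54.000
8.000 8.250 -54.000

step 0: Δleader=(-12.000, 5.000, -34.000°), engaged; cmd=(-26.000, 0.750, -100.000°) → follower=(-24.000, 12.750, -188.000°)
step 1: Δleader=(11.000, -13.000, 27.000°), engaged; cmd=(20.000, -3.750, 83.000°) → follower=(-4.000, 9.000, -105.000°)
step 2: Δleader=(-3.000, 14.000, -1.000°), engaged; cmd=(-8.000, 3.000, -1.000°) → follower=(-12.000, 12.000, -106.000°)
step 3: Δleader=(5.000, -20.000, -10.000°), disengaged; cmd=(0,0,0) → follower holds at (-12.000, 12.000, -106.000°)
step 4: Δleader=(10.000, -17.000, -7.000°), disengaged; cmd=(0,0,0) → follower holds at (-12.000, 12.000, -106.000°)
step 5: Δleader=(-5.000, -10.000, 7.000°), engaged; cmd=(-12.000, -3.000, 23.000°) → follower=(-24.000, 9.000, -83.000°)
step 6: Δleader=(3.000, -18.000, -5.000°), disengaged; cmd=(0,0,0) → follower holds at (-24.000, 9.000, -83.000°)
step 7: Δleader=(17.000, -1.000, 9.000°), engaged; cmd=(32.000, -0.750, 29.000°) → follower=(8.000, 8.250, -54.000°)
step 8: Δleader=(-4.000, -17.000, 37.000°), disengaged; cmd=(0,0,0) → follower holds at (8.000, 8.250, -54.000°)


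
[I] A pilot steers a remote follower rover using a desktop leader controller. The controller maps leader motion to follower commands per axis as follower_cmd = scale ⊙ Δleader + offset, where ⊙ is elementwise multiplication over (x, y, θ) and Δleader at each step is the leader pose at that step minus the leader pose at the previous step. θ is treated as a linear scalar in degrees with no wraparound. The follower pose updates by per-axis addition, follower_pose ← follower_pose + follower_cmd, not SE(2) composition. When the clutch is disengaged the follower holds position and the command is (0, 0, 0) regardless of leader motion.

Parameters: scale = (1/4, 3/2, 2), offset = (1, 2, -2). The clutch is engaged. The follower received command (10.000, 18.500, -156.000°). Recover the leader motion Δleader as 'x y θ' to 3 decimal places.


axis x: (10.000 − 1) / (1/4) = 36.000
axis y: (18.500 − 2) / (3/2) = 11.000
axis θ: (-156.000 − -2) / (2) = -77.000

36.000 11.000 -77.000


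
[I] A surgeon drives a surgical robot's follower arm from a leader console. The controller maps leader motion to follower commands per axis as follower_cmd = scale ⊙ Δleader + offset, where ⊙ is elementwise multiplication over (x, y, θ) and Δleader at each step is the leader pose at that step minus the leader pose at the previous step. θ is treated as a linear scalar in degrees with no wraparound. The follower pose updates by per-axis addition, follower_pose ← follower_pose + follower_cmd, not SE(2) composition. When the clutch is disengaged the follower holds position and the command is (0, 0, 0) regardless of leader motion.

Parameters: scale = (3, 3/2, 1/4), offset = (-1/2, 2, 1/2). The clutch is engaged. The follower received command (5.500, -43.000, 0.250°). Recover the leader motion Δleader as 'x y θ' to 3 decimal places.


2.000 -30.000 -1.000

axis x: (5.500 − -1/2) / (3) = 2.000
axis y: (-43.000 − 2) / (3/2) = -30.000
axis θ: (0.250 − 1/2) / (1/4) = -1.000


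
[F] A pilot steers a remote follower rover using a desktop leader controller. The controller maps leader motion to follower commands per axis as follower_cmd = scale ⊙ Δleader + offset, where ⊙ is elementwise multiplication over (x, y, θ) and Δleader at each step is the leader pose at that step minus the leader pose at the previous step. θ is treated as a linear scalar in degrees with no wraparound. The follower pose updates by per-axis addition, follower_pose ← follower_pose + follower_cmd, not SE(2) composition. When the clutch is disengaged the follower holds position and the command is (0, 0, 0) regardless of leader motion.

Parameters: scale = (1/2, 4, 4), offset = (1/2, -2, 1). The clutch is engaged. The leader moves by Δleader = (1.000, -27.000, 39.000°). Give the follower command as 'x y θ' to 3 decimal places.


axis x: 1/2·1.000 + 1/2 = 1.000
axis y: 4·-27.000 + -2 = -110.000
axis θ: 4·39.000 + 1 = 157.000

1.000 -110.000 157.000


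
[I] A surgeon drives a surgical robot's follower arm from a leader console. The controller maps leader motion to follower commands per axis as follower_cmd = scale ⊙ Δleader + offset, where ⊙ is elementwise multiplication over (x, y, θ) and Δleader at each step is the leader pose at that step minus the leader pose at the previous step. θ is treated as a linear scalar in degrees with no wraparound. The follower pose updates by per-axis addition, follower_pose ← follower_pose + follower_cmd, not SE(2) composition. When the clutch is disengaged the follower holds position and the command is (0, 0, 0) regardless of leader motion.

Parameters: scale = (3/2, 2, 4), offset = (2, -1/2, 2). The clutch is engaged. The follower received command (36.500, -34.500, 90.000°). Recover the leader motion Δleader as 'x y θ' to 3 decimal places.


23.000 -17.000 22.000

axis x: (36.500 − 2) / (3/2) = 23.000
axis y: (-34.500 − -1/2) / (2) = -17.000
axis θ: (90.000 − 2) / (4) = 22.000


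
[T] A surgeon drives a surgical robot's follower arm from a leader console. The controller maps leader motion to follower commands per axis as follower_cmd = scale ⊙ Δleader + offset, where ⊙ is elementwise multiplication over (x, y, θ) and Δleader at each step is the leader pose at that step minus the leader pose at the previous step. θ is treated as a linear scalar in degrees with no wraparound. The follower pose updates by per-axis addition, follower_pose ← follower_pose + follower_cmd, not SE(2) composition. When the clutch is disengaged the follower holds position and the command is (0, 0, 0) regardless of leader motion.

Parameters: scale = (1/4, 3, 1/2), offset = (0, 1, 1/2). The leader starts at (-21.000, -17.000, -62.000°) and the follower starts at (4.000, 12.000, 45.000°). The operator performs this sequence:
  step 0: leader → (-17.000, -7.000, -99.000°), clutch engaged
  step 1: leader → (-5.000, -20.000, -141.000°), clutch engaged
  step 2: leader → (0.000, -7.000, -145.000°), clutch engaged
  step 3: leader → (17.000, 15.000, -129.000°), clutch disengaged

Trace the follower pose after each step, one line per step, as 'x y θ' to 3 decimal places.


step 0: Δleader=(4.000, 10.000, -37.000°), engaged; cmd=(1.000, 31.000, -18.000°) → follower=(5.000, 43.000, 27.000°)
step 1: Δleader=(12.000, -13.000, -42.000°), engaged; cmd=(3.000, -38.000, -20.500°) → follower=(8.000, 5.000, 6.500°)
step 2: Δleader=(5.000, 13.000, -4.000°), engaged; cmd=(1.250, 40.000, -1.500°) → follower=(9.250, 45.000, 5.000°)
step 3: Δleader=(17.000, 22.000, 16.000°), disengaged; cmd=(0,0,0) → follower holds at (9.250, 45.000, 5.000°)

5.000 43.000 27.000
8.000 5.000 6.500
9.250 45.000 5.000
9.250 45.000 5.000


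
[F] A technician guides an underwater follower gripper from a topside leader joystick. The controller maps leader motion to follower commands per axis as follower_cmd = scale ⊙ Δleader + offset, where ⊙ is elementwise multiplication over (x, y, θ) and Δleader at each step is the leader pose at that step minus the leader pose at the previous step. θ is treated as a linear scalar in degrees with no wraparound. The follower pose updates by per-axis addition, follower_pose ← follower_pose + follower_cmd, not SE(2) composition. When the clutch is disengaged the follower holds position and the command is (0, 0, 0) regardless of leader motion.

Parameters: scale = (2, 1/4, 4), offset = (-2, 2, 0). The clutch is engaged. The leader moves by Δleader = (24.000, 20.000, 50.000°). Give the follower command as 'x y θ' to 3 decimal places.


axis x: 2·24.000 + -2 = 46.000
axis y: 1/4·20.000 + 2 = 7.000
axis θ: 4·50.000 + 0 = 200.000

46.000 7.000 200.000


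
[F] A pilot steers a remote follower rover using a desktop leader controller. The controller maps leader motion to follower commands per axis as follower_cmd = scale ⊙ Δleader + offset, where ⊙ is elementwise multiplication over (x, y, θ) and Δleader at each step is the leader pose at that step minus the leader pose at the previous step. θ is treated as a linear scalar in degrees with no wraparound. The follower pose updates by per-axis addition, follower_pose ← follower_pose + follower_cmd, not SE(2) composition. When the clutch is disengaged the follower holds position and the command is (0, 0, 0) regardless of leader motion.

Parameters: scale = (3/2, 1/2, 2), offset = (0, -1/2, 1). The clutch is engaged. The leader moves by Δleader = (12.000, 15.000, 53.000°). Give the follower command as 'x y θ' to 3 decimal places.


axis x: 3/2·12.000 + 0 = 18.000
axis y: 1/2·15.000 + -1/2 = 7.000
axis θ: 2·53.000 + 1 = 107.000

18.000 7.000 107.000


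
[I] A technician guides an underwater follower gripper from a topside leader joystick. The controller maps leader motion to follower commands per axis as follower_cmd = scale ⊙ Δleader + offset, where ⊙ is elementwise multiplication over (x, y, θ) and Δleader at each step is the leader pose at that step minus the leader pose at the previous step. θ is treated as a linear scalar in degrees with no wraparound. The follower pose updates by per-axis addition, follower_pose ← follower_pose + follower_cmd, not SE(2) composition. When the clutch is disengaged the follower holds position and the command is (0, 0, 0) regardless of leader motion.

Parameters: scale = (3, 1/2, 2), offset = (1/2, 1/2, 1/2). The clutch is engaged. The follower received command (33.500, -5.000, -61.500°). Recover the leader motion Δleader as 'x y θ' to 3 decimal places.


11.000 -11.000 -31.000

axis x: (33.500 − 1/2) / (3) = 11.000
axis y: (-5.000 − 1/2) / (1/2) = -11.000
axis θ: (-61.500 − 1/2) / (2) = -31.000


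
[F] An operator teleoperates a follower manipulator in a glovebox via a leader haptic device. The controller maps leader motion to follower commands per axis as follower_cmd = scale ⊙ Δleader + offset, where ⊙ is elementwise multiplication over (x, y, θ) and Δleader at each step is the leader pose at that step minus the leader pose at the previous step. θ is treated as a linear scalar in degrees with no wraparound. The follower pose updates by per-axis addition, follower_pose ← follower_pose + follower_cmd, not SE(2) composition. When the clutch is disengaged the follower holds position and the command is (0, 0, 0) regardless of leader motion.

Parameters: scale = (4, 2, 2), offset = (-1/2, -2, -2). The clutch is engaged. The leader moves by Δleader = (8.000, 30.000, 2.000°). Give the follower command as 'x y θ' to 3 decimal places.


31.500 58.000 2.000

axis x: 4·8.000 + -1/2 = 31.500
axis y: 2·30.000 + -2 = 58.000
axis θ: 2·2.000 + -2 = 2.000


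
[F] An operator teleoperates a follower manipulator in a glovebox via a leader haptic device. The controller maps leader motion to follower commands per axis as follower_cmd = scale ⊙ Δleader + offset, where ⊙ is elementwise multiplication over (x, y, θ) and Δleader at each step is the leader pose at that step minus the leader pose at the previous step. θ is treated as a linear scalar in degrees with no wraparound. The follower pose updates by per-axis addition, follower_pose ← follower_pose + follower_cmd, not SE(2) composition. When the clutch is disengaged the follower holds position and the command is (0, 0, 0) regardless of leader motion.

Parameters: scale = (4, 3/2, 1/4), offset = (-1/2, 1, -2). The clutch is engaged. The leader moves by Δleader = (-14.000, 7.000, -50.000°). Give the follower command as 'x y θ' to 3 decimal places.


-56.500 11.500 -14.500

axis x: 4·-14.000 + -1/2 = -56.500
axis y: 3/2·7.000 + 1 = 11.500
axis θ: 1/4·-50.000 + -2 = -14.500


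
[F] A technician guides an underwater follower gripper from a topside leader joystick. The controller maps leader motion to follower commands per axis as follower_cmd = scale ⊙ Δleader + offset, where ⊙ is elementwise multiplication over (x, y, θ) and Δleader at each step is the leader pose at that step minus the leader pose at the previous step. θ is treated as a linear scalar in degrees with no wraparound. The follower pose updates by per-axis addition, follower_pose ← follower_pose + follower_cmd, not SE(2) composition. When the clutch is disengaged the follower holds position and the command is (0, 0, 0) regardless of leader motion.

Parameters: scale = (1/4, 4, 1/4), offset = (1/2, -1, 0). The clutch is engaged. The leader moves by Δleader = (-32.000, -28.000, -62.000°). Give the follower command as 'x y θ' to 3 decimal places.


-7.500 -113.000 -15.500

axis x: 1/4·-32.000 + 1/2 = -7.500
axis y: 4·-28.000 + -1 = -113.000
axis θ: 1/4·-62.000 + 0 = -15.500


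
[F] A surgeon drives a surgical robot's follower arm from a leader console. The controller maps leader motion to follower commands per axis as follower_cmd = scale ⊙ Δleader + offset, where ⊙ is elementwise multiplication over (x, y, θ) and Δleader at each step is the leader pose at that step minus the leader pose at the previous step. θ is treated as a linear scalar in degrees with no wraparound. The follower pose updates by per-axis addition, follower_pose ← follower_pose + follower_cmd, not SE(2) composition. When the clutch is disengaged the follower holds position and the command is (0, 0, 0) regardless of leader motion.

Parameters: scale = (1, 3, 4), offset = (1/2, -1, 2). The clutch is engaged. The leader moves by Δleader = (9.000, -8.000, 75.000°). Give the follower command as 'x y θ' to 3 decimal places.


9.500 -25.000 302.000

axis x: 1·9.000 + 1/2 = 9.500
axis y: 3·-8.000 + -1 = -25.000
axis θ: 4·75.000 + 2 = 302.000


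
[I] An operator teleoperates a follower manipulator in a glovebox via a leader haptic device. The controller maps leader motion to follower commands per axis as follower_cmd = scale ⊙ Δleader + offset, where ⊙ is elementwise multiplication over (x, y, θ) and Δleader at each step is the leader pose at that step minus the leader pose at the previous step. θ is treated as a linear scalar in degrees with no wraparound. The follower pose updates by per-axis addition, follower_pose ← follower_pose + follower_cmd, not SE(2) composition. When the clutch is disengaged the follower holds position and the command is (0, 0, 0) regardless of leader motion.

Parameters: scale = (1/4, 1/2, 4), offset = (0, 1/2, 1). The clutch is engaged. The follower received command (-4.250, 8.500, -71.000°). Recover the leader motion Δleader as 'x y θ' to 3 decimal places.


-17.000 16.000 -18.000

axis x: (-4.250 − 0) / (1/4) = -17.000
axis y: (8.500 − 1/2) / (1/2) = 16.000
axis θ: (-71.000 − 1) / (4) = -18.000


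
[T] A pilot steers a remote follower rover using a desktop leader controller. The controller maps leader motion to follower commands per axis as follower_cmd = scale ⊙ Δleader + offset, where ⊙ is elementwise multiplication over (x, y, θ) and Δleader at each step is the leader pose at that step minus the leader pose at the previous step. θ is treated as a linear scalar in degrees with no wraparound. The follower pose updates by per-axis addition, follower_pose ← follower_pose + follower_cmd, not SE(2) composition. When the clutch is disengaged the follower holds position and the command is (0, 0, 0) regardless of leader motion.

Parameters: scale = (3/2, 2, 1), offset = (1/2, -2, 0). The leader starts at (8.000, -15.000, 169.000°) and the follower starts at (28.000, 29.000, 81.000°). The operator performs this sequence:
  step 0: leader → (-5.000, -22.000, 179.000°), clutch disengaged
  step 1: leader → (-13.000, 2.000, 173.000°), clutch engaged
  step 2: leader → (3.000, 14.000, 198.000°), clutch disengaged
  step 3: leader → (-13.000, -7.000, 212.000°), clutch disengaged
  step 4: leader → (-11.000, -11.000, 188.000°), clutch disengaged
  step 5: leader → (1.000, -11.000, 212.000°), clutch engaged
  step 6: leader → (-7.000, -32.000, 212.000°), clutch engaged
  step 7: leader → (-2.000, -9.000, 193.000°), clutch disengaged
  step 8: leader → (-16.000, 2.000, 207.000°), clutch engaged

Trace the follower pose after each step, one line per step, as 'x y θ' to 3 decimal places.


28.000 29.000 81.000
16.500 75.000 75.000
16.500 75.000 75.000
16.500 75.000 75.000
16.500 75.000 75.000
35.000 73.000 99.000
23.500 29.000 99.000
23.500 29.000 99.000
3.000 49.000 113.000

step 0: Δleader=(-13.000, -7.000, 10.000°), disengaged; cmd=(0,0,0) → follower holds at (28.000, 29.000, 81.000°)
step 1: Δleader=(-8.000, 24.000, -6.000°), engaged; cmd=(-11.500, 46.000, -6.000°) → follower=(16.500, 75.000, 75.000°)
step 2: Δleader=(16.000, 12.000, 25.000°), disengaged; cmd=(0,0,0) → follower holds at (16.500, 75.000, 75.000°)
step 3: Δleader=(-16.000, -21.000, 14.000°), disengaged; cmd=(0,0,0) → follower holds at (16.500, 75.000, 75.000°)
step 4: Δleader=(2.000, -4.000, -24.000°), disengaged; cmd=(0,0,0) → follower holds at (16.500, 75.000, 75.000°)
step 5: Δleader=(12.000, 0.000, 24.000°), engaged; cmd=(18.500, -2.000, 24.000°) → follower=(35.000, 73.000, 99.000°)
step 6: Δleader=(-8.000, -21.000, 0.000°), engaged; cmd=(-11.500, -44.000, 0.000°) → follower=(23.500, 29.000, 99.000°)
step 7: Δleader=(5.000, 23.000, -19.000°), disengaged; cmd=(0,0,0) → follower holds at (23.500, 29.000, 99.000°)
step 8: Δleader=(-14.000, 11.000, 14.000°), engaged; cmd=(-20.500, 20.000, 14.000°) → follower=(3.000, 49.000, 113.000°)


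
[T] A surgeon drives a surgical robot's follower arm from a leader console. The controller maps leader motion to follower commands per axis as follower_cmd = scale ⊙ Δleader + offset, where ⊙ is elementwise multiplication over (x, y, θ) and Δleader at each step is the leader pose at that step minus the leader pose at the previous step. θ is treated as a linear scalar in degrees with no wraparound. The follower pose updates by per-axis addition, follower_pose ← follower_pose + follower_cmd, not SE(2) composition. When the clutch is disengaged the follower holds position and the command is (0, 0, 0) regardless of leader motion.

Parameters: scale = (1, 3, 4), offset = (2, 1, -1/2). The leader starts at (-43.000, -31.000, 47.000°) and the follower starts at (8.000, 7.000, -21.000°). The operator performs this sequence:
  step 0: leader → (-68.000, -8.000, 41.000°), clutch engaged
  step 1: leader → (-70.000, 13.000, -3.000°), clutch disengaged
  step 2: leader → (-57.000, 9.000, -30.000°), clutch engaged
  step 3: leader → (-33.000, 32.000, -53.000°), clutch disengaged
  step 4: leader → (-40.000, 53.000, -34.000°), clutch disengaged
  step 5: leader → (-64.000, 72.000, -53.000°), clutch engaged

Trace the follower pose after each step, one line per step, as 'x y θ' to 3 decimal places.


step 0: Δleader=(-25.000, 23.000, -6.000°), engaged; cmd=(-23.000, 70.000, -24.500°) → follower=(-15.000, 77.000, -45.500°)
step 1: Δleader=(-2.000, 21.000, -44.000°), disengaged; cmd=(0,0,0) → follower holds at (-15.000, 77.000, -45.500°)
step 2: Δleader=(13.000, -4.000, -27.000°), engaged; cmd=(15.000, -11.000, -108.500°) → follower=(0.000, 66.000, -154.000°)
step 3: Δleader=(24.000, 23.000, -23.000°), disengaged; cmd=(0,0,0) → follower holds at (0.000, 66.000, -154.000°)
step 4: Δleader=(-7.000, 21.000, 19.000°), disengaged; cmd=(0,0,0) → follower holds at (0.000, 66.000, -154.000°)
step 5: Δleader=(-24.000, 19.000, -19.000°), engaged; cmd=(-22.000, 58.000, -76.500°) → follower=(-22.000, 124.000, -230.500°)

-15.000 77.000 -45.500
-15.000 77.000 -45.500
0.000 66.000 -154.000
0.000 66.000 -154.000
0.000 66.000 -154.000
-22.000 124.000 -230.500


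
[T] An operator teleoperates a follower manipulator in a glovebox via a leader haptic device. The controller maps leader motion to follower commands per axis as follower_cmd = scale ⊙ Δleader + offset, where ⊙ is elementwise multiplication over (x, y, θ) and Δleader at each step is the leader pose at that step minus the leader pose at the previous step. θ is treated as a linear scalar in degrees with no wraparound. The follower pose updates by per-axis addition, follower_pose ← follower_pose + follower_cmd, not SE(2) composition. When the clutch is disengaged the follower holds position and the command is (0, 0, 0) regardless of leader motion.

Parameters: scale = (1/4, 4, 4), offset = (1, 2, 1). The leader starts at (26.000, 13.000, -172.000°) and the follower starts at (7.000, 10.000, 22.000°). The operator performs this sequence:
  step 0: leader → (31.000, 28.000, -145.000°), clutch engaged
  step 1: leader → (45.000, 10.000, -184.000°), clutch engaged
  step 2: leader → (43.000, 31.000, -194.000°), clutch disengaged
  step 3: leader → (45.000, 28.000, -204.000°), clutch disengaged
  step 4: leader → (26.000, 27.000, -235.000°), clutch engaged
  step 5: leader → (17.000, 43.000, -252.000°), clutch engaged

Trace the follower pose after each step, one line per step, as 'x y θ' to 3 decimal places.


step 0: Δleader=(5.000, 15.000, 27.000°), engaged; cmd=(2.250, 62.000, 109.000°) → follower=(9.250, 72.000, 131.000°)
step 1: Δleader=(14.000, -18.000, -39.000°), engaged; cmd=(4.500, -70.000, -155.000°) → follower=(13.750, 2.000, -24.000°)
step 2: Δleader=(-2.000, 21.000, -10.000°), disengaged; cmd=(0,0,0) → follower holds at (13.750, 2.000, -24.000°)
step 3: Δleader=(2.000, -3.000, -10.000°), disengaged; cmd=(0,0,0) → follower holds at (13.750, 2.000, -24.000°)
step 4: Δleader=(-19.000, -1.000, -31.000°), engaged; cmd=(-3.750, -2.000, -123.000°) → follower=(10.000, 0.000, -147.000°)
step 5: Δleader=(-9.000, 16.000, -17.000°), engaged; cmd=(-1.250, 66.000, -67.000°) → follower=(8.750, 66.000, -214.000°)

9.250 72.000 131.000
13.750 2.000 -24.000
13.750 2.000 -24.000
13.750 2.000 -24.000
10.000 0.000 -147.000
8.750 66.000 -214.000


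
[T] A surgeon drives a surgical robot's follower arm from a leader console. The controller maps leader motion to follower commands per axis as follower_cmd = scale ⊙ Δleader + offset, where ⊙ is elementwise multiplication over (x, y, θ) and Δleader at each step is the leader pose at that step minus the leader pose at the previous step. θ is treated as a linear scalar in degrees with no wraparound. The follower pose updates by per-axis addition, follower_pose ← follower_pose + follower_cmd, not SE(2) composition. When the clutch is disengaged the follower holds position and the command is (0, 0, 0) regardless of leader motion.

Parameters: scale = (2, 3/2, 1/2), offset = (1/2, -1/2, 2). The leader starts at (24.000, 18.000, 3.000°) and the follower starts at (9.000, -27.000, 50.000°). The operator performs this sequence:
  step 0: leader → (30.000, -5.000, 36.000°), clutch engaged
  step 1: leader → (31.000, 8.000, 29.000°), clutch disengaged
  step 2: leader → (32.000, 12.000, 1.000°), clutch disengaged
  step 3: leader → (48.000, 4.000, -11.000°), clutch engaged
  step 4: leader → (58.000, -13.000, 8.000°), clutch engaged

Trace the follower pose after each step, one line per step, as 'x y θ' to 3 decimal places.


step 0: Δleader=(6.000, -23.000, 33.000°), engaged; cmd=(12.500, -35.000, 18.500°) → follower=(21.500, -62.000, 68.500°)
step 1: Δleader=(1.000, 13.000, -7.000°), disengaged; cmd=(0,0,0) → follower holds at (21.500, -62.000, 68.500°)
step 2: Δleader=(1.000, 4.000, -28.000°), disengaged; cmd=(0,0,0) → follower holds at (21.500, -62.000, 68.500°)
step 3: Δleader=(16.000, -8.000, -12.000°), engaged; cmd=(32.500, -12.500, -4.000°) → follower=(54.000, -74.500, 64.500°)
step 4: Δleader=(10.000, -17.000, 19.000°), engaged; cmd=(20.500, -26.000, 11.500°) → follower=(74.500, -100.500, 76.000°)

21.500 -62.000 68.500
21.500 -62.000 68.500
21.500 -62.000 68.500
54.000 -74.500 64.500
74.500 -100.500 76.000


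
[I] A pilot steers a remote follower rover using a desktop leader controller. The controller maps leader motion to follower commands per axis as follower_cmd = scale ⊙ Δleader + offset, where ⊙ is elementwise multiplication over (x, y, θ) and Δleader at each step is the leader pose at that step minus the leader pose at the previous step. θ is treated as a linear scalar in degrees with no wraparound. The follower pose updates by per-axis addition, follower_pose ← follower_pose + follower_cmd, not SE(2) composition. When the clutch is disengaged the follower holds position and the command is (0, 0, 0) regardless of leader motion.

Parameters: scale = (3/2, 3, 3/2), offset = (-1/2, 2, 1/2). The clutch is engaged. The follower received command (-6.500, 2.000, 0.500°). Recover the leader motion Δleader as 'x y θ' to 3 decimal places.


-4.000 0.000 0.000

axis x: (-6.500 − -1/2) / (3/2) = -4.000
axis y: (2.000 − 2) / (3) = 0.000
axis θ: (0.500 − 1/2) / (3/2) = 0.000


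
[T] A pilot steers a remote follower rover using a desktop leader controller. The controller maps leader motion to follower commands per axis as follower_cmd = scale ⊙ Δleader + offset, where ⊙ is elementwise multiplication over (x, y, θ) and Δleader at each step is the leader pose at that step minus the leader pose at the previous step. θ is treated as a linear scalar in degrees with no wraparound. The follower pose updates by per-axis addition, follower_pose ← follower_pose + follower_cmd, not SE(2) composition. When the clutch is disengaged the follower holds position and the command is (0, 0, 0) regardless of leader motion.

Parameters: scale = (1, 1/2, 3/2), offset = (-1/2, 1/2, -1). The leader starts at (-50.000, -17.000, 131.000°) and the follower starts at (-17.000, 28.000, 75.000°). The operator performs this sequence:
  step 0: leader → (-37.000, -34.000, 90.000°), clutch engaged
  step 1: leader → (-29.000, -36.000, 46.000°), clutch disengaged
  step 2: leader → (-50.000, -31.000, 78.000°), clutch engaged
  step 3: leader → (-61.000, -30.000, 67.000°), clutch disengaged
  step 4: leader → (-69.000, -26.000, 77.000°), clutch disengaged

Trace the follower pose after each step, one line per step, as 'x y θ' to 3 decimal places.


-4.500 20.000 12.500
-4.500 20.000 12.500
-26.000 23.000 59.500
-26.000 23.000 59.500
-26.000 23.000 59.500

step 0: Δleader=(13.000, -17.000, -41.000°), engaged; cmd=(12.500, -8.000, -62.500°) → follower=(-4.500, 20.000, 12.500°)
step 1: Δleader=(8.000, -2.000, -44.000°), disengaged; cmd=(0,0,0) → follower holds at (-4.500, 20.000, 12.500°)
step 2: Δleader=(-21.000, 5.000, 32.000°), engaged; cmd=(-21.500, 3.000, 47.000°) → follower=(-26.000, 23.000, 59.500°)
step 3: Δleader=(-11.000, 1.000, -11.000°), disengaged; cmd=(0,0,0) → follower holds at (-26.000, 23.000, 59.500°)
step 4: Δleader=(-8.000, 4.000, 10.000°), disengaged; cmd=(0,0,0) → follower holds at (-26.000, 23.000, 59.500°)
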